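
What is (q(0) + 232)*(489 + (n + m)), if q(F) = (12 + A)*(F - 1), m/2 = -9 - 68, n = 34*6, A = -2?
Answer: 119658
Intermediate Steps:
n = 204
m = -154 (m = 2*(-9 - 68) = 2*(-77) = -154)
q(F) = -10 + 10*F (q(F) = (12 - 2)*(F - 1) = 10*(-1 + F) = -10 + 10*F)
(q(0) + 232)*(489 + (n + m)) = ((-10 + 10*0) + 232)*(489 + (204 - 154)) = ((-10 + 0) + 232)*(489 + 50) = (-10 + 232)*539 = 222*539 = 119658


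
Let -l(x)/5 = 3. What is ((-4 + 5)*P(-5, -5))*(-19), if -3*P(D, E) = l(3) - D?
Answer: -190/3 ≈ -63.333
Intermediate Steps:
l(x) = -15 (l(x) = -5*3 = -15)
P(D, E) = 5 + D/3 (P(D, E) = -(-15 - D)/3 = 5 + D/3)
((-4 + 5)*P(-5, -5))*(-19) = ((-4 + 5)*(5 + (⅓)*(-5)))*(-19) = (1*(5 - 5/3))*(-19) = (1*(10/3))*(-19) = (10/3)*(-19) = -190/3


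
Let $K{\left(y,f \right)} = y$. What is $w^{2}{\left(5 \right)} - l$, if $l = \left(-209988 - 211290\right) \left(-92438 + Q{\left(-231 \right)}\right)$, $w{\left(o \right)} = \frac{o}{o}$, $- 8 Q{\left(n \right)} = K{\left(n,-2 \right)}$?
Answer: $- \frac{155719725443}{4} \approx -3.893 \cdot 10^{10}$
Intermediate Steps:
$Q{\left(n \right)} = - \frac{n}{8}$
$w{\left(o \right)} = 1$
$l = \frac{155719725447}{4}$ ($l = \left(-209988 - 211290\right) \left(-92438 - - \frac{231}{8}\right) = - 421278 \left(-92438 + \frac{231}{8}\right) = \left(-421278\right) \left(- \frac{739273}{8}\right) = \frac{155719725447}{4} \approx 3.893 \cdot 10^{10}$)
$w^{2}{\left(5 \right)} - l = 1^{2} - \frac{155719725447}{4} = 1 - \frac{155719725447}{4} = - \frac{155719725443}{4}$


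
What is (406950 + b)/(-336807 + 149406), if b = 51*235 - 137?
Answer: -418798/187401 ≈ -2.2348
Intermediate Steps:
b = 11848 (b = 11985 - 137 = 11848)
(406950 + b)/(-336807 + 149406) = (406950 + 11848)/(-336807 + 149406) = 418798/(-187401) = 418798*(-1/187401) = -418798/187401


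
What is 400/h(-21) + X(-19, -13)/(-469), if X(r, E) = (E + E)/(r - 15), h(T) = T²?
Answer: 454781/502299 ≈ 0.90540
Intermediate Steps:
X(r, E) = 2*E/(-15 + r) (X(r, E) = (2*E)/(-15 + r) = 2*E/(-15 + r))
400/h(-21) + X(-19, -13)/(-469) = 400/((-21)²) + (2*(-13)/(-15 - 19))/(-469) = 400/441 + (2*(-13)/(-34))*(-1/469) = 400*(1/441) + (2*(-13)*(-1/34))*(-1/469) = 400/441 + (13/17)*(-1/469) = 400/441 - 13/7973 = 454781/502299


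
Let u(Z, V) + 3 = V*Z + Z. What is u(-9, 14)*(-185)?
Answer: 25530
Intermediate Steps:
u(Z, V) = -3 + Z + V*Z (u(Z, V) = -3 + (V*Z + Z) = -3 + (Z + V*Z) = -3 + Z + V*Z)
u(-9, 14)*(-185) = (-3 - 9 + 14*(-9))*(-185) = (-3 - 9 - 126)*(-185) = -138*(-185) = 25530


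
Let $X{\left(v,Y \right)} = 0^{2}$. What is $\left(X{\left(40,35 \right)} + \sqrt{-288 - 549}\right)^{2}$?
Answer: $-837$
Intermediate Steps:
$X{\left(v,Y \right)} = 0$
$\left(X{\left(40,35 \right)} + \sqrt{-288 - 549}\right)^{2} = \left(0 + \sqrt{-288 - 549}\right)^{2} = \left(0 + \sqrt{-837}\right)^{2} = \left(0 + 3 i \sqrt{93}\right)^{2} = \left(3 i \sqrt{93}\right)^{2} = -837$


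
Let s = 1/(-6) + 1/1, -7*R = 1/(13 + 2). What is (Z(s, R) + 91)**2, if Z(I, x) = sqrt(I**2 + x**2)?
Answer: (19110 + sqrt(30629))**2/44100 ≈ 8433.4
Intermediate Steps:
R = -1/105 (R = -1/(7*(13 + 2)) = -1/7/15 = -1/7*1/15 = -1/105 ≈ -0.0095238)
s = 5/6 (s = 1*(-1/6) + 1*1 = -1/6 + 1 = 5/6 ≈ 0.83333)
(Z(s, R) + 91)**2 = (sqrt((5/6)**2 + (-1/105)**2) + 91)**2 = (sqrt(25/36 + 1/11025) + 91)**2 = (sqrt(30629/44100) + 91)**2 = (sqrt(30629)/210 + 91)**2 = (91 + sqrt(30629)/210)**2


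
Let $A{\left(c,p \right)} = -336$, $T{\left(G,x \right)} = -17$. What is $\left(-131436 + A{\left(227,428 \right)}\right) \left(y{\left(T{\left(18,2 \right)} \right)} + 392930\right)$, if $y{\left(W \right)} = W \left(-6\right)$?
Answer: $-51790612704$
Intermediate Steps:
$y{\left(W \right)} = - 6 W$
$\left(-131436 + A{\left(227,428 \right)}\right) \left(y{\left(T{\left(18,2 \right)} \right)} + 392930\right) = \left(-131436 - 336\right) \left(\left(-6\right) \left(-17\right) + 392930\right) = - 131772 \left(102 + 392930\right) = \left(-131772\right) 393032 = -51790612704$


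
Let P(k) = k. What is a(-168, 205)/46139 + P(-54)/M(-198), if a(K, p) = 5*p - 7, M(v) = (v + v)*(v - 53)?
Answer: 5482979/254779558 ≈ 0.021520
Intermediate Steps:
M(v) = 2*v*(-53 + v) (M(v) = (2*v)*(-53 + v) = 2*v*(-53 + v))
a(K, p) = -7 + 5*p
a(-168, 205)/46139 + P(-54)/M(-198) = (-7 + 5*205)/46139 - 54*(-1/(396*(-53 - 198))) = (-7 + 1025)*(1/46139) - 54/(2*(-198)*(-251)) = 1018*(1/46139) - 54/99396 = 1018/46139 - 54*1/99396 = 1018/46139 - 3/5522 = 5482979/254779558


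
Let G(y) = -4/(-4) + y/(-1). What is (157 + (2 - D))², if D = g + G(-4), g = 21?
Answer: 17689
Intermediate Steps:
G(y) = 1 - y (G(y) = -4*(-¼) + y*(-1) = 1 - y)
D = 26 (D = 21 + (1 - 1*(-4)) = 21 + (1 + 4) = 21 + 5 = 26)
(157 + (2 - D))² = (157 + (2 - 1*26))² = (157 + (2 - 26))² = (157 - 24)² = 133² = 17689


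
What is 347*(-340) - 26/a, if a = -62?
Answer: -3657367/31 ≈ -1.1798e+5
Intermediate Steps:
347*(-340) - 26/a = 347*(-340) - 26/(-62) = -117980 - 26*(-1/62) = -117980 + 13/31 = -3657367/31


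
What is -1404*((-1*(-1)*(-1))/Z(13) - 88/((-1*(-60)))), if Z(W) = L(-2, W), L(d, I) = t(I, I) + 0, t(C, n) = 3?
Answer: 12636/5 ≈ 2527.2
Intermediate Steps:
L(d, I) = 3 (L(d, I) = 3 + 0 = 3)
Z(W) = 3
-1404*((-1*(-1)*(-1))/Z(13) - 88/((-1*(-60)))) = -1404*((-1*(-1)*(-1))/3 - 88/((-1*(-60)))) = -1404*((1*(-1))*(1/3) - 88/60) = -1404*(-1*1/3 - 88*1/60) = -1404*(-1/3 - 22/15) = -1404*(-9/5) = 12636/5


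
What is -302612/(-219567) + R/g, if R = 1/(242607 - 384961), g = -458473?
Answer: 19750113028554071/14330142450703614 ≈ 1.3782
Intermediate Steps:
R = -1/142354 (R = 1/(-142354) = -1/142354 ≈ -7.0247e-6)
-302612/(-219567) + R/g = -302612/(-219567) - 1/142354/(-458473) = -302612*(-1/219567) - 1/142354*(-1/458473) = 302612/219567 + 1/65265465442 = 19750113028554071/14330142450703614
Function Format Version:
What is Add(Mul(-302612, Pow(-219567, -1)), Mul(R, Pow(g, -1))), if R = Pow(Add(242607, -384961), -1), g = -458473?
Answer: Rational(19750113028554071, 14330142450703614) ≈ 1.3782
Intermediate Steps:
R = Rational(-1, 142354) (R = Pow(-142354, -1) = Rational(-1, 142354) ≈ -7.0247e-6)
Add(Mul(-302612, Pow(-219567, -1)), Mul(R, Pow(g, -1))) = Add(Mul(-302612, Pow(-219567, -1)), Mul(Rational(-1, 142354), Pow(-458473, -1))) = Add(Mul(-302612, Rational(-1, 219567)), Mul(Rational(-1, 142354), Rational(-1, 458473))) = Add(Rational(302612, 219567), Rational(1, 65265465442)) = Rational(19750113028554071, 14330142450703614)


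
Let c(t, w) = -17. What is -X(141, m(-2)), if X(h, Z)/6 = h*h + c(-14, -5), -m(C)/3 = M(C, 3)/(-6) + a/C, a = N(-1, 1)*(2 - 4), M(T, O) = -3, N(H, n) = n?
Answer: -119184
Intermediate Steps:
a = -2 (a = 1*(2 - 4) = 1*(-2) = -2)
m(C) = -3/2 + 6/C (m(C) = -3*(-3/(-6) - 2/C) = -3*(-3*(-⅙) - 2/C) = -3*(½ - 2/C) = -3/2 + 6/C)
X(h, Z) = -102 + 6*h² (X(h, Z) = 6*(h*h - 17) = 6*(h² - 17) = 6*(-17 + h²) = -102 + 6*h²)
-X(141, m(-2)) = -(-102 + 6*141²) = -(-102 + 6*19881) = -(-102 + 119286) = -1*119184 = -119184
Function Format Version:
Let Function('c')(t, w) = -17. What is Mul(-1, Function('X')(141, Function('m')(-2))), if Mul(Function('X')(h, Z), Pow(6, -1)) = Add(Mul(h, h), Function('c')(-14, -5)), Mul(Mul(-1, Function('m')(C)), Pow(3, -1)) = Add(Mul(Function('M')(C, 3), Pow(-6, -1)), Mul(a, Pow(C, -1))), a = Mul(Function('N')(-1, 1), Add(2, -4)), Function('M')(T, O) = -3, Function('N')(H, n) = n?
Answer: -119184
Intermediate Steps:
a = -2 (a = Mul(1, Add(2, -4)) = Mul(1, -2) = -2)
Function('m')(C) = Add(Rational(-3, 2), Mul(6, Pow(C, -1))) (Function('m')(C) = Mul(-3, Add(Mul(-3, Pow(-6, -1)), Mul(-2, Pow(C, -1)))) = Mul(-3, Add(Mul(-3, Rational(-1, 6)), Mul(-2, Pow(C, -1)))) = Mul(-3, Add(Rational(1, 2), Mul(-2, Pow(C, -1)))) = Add(Rational(-3, 2), Mul(6, Pow(C, -1))))
Function('X')(h, Z) = Add(-102, Mul(6, Pow(h, 2))) (Function('X')(h, Z) = Mul(6, Add(Mul(h, h), -17)) = Mul(6, Add(Pow(h, 2), -17)) = Mul(6, Add(-17, Pow(h, 2))) = Add(-102, Mul(6, Pow(h, 2))))
Mul(-1, Function('X')(141, Function('m')(-2))) = Mul(-1, Add(-102, Mul(6, Pow(141, 2)))) = Mul(-1, Add(-102, Mul(6, 19881))) = Mul(-1, Add(-102, 119286)) = Mul(-1, 119184) = -119184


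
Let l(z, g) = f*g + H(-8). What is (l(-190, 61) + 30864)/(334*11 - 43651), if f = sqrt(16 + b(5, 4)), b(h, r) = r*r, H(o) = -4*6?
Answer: -30840/39977 - 244*sqrt(2)/39977 ≈ -0.78008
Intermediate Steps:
H(o) = -24
b(h, r) = r**2
f = 4*sqrt(2) (f = sqrt(16 + 4**2) = sqrt(16 + 16) = sqrt(32) = 4*sqrt(2) ≈ 5.6569)
l(z, g) = -24 + 4*g*sqrt(2) (l(z, g) = (4*sqrt(2))*g - 24 = 4*g*sqrt(2) - 24 = -24 + 4*g*sqrt(2))
(l(-190, 61) + 30864)/(334*11 - 43651) = ((-24 + 4*61*sqrt(2)) + 30864)/(334*11 - 43651) = ((-24 + 244*sqrt(2)) + 30864)/(3674 - 43651) = (30840 + 244*sqrt(2))/(-39977) = (30840 + 244*sqrt(2))*(-1/39977) = -30840/39977 - 244*sqrt(2)/39977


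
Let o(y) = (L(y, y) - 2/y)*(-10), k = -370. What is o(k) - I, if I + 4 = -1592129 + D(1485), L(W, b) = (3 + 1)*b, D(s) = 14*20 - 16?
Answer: 59446751/37 ≈ 1.6067e+6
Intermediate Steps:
D(s) = 264 (D(s) = 280 - 16 = 264)
L(W, b) = 4*b
o(y) = -40*y + 20/y (o(y) = (4*y - 2/y)*(-10) = (-2/y + 4*y)*(-10) = -40*y + 20/y)
I = -1591869 (I = -4 + (-1592129 + 264) = -4 - 1591865 = -1591869)
o(k) - I = (-40*(-370) + 20/(-370)) - 1*(-1591869) = (14800 + 20*(-1/370)) + 1591869 = (14800 - 2/37) + 1591869 = 547598/37 + 1591869 = 59446751/37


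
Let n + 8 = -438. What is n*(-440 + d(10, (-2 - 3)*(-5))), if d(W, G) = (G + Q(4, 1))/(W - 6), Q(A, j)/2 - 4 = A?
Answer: 383337/2 ≈ 1.9167e+5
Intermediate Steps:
Q(A, j) = 8 + 2*A
n = -446 (n = -8 - 438 = -446)
d(W, G) = (16 + G)/(-6 + W) (d(W, G) = (G + (8 + 2*4))/(W - 6) = (G + (8 + 8))/(-6 + W) = (G + 16)/(-6 + W) = (16 + G)/(-6 + W))
n*(-440 + d(10, (-2 - 3)*(-5))) = -446*(-440 + (16 + (-2 - 3)*(-5))/(-6 + 10)) = -446*(-440 + (16 - 5*(-5))/4) = -446*(-440 + (16 + 25)/4) = -446*(-440 + (¼)*41) = -446*(-440 + 41/4) = -446*(-1719/4) = 383337/2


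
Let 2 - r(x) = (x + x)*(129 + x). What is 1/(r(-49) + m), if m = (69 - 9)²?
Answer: 1/11442 ≈ 8.7397e-5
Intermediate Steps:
m = 3600 (m = 60² = 3600)
r(x) = 2 - 2*x*(129 + x) (r(x) = 2 - (x + x)*(129 + x) = 2 - 2*x*(129 + x))
1/(r(-49) + m) = 1/((2 - 258*(-49) - 2*(-49)²) + 3600) = 1/((2 + 12642 - 2*2401) + 3600) = 1/((2 + 12642 - 4802) + 3600) = 1/(7842 + 3600) = 1/11442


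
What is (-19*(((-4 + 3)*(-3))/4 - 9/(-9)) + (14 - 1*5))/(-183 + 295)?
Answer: -97/448 ≈ -0.21652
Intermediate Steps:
(-19*(((-4 + 3)*(-3))/4 - 9/(-9)) + (14 - 1*5))/(-183 + 295) = (-19*(-1*(-3)*(¼) - 9*(-⅑)) + (14 - 5))/112 = (-19*(3*(¼) + 1) + 9)*(1/112) = (-19*(¾ + 1) + 9)*(1/112) = (-19*7/4 + 9)*(1/112) = (-133/4 + 9)*(1/112) = -97/4*1/112 = -97/448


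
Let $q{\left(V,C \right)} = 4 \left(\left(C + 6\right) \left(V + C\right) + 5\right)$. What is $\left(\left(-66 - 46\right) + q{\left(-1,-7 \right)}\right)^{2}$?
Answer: $3600$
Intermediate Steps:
$q{\left(V,C \right)} = 20 + 4 \left(6 + C\right) \left(C + V\right)$ ($q{\left(V,C \right)} = 4 \left(\left(6 + C\right) \left(C + V\right) + 5\right) = 4 \left(5 + \left(6 + C\right) \left(C + V\right)\right) = 20 + 4 \left(6 + C\right) \left(C + V\right)$)
$\left(\left(-66 - 46\right) + q{\left(-1,-7 \right)}\right)^{2} = \left(\left(-66 - 46\right) + \left(20 + 4 \left(-7\right)^{2} + 24 \left(-7\right) + 24 \left(-1\right) + 4 \left(-7\right) \left(-1\right)\right)\right)^{2} = \left(\left(-66 - 46\right) + \left(20 + 4 \cdot 49 - 168 - 24 + 28\right)\right)^{2} = \left(-112 + \left(20 + 196 - 168 - 24 + 28\right)\right)^{2} = \left(-112 + 52\right)^{2} = \left(-60\right)^{2} = 3600$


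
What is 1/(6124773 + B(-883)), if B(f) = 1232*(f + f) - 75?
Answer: 1/3948986 ≈ 2.5323e-7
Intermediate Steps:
B(f) = -75 + 2464*f (B(f) = 1232*(2*f) - 75 = 2464*f - 75 = -75 + 2464*f)
1/(6124773 + B(-883)) = 1/(6124773 + (-75 + 2464*(-883))) = 1/(6124773 + (-75 - 2175712)) = 1/(6124773 - 2175787) = 1/3948986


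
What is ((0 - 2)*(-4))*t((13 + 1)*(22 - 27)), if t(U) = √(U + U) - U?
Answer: 560 + 16*I*√35 ≈ 560.0 + 94.657*I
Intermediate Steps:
t(U) = -U + √2*√U (t(U) = √(2*U) - U = √2*√U - U = -U + √2*√U)
((0 - 2)*(-4))*t((13 + 1)*(22 - 27)) = ((0 - 2)*(-4))*(-(13 + 1)*(22 - 27) + √2*√((13 + 1)*(22 - 27))) = (-2*(-4))*(-14*(-5) + √2*√(14*(-5))) = 8*(-1*(-70) + √2*√(-70)) = 8*(70 + √2*(I*√70)) = 8*(70 + 2*I*√35) = 560 + 16*I*√35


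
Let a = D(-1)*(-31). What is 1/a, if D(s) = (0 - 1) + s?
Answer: 1/62 ≈ 0.016129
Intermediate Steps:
D(s) = -1 + s
a = 62 (a = (-1 - 1)*(-31) = -2*(-31) = 62)
1/a = 1/62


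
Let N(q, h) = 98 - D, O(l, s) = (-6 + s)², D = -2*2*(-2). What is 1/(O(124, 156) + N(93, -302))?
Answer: 1/22590 ≈ 4.4267e-5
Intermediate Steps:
D = 8 (D = -4*(-2) = 8)
N(q, h) = 90 (N(q, h) = 98 - 1*8 = 98 - 8 = 90)
1/(O(124, 156) + N(93, -302)) = 1/((-6 + 156)² + 90) = 1/(150² + 90) = 1/(22500 + 90) = 1/22590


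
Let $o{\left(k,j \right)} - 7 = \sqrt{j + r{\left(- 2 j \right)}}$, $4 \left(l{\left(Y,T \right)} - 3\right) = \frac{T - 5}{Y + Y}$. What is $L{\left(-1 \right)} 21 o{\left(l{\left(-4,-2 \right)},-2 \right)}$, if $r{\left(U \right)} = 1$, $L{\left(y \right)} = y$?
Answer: $-147 - 21 i \approx -147.0 - 21.0 i$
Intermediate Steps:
$l{\left(Y,T \right)} = 3 + \frac{-5 + T}{8 Y}$ ($l{\left(Y,T \right)} = 3 + \frac{\left(T - 5\right) \frac{1}{Y + Y}}{4} = 3 + \frac{\left(-5 + T\right) \frac{1}{2 Y}}{4} = 3 + \frac{\frac{1}{2} \frac{1}{Y} \left(-5 + T\right)}{4} = 3 + \frac{-5 + T}{8 Y}$)
$o{\left(k,j \right)} = 7 + \sqrt{1 + j}$ ($o{\left(k,j \right)} = 7 + \sqrt{j + 1} = 7 + \sqrt{1 + j}$)
$L{\left(-1 \right)} 21 o{\left(l{\left(-4,-2 \right)},-2 \right)} = \left(-1\right) 21 \left(7 + \sqrt{1 - 2}\right) = - 21 \left(7 + \sqrt{-1}\right) = - 21 \left(7 + i\right) = -147 - 21 i$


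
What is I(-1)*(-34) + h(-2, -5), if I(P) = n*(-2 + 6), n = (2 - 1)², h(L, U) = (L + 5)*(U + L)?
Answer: -157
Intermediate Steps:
h(L, U) = (5 + L)*(L + U)
n = 1 (n = 1² = 1)
I(P) = 4 (I(P) = 1*(-2 + 6) = 1*4 = 4)
I(-1)*(-34) + h(-2, -5) = 4*(-34) + ((-2)² + 5*(-2) + 5*(-5) - 2*(-5)) = -136 + (4 - 10 - 25 + 10) = -136 - 21 = -157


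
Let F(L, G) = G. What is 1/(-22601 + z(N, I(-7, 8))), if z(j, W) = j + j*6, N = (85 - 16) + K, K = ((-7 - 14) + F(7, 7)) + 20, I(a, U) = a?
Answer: -1/22076 ≈ -4.5298e-5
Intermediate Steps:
K = 6 (K = ((-7 - 14) + 7) + 20 = (-21 + 7) + 20 = -14 + 20 = 6)
N = 75 (N = (85 - 16) + 6 = 69 + 6 = 75)
z(j, W) = 7*j (z(j, W) = j + 6*j = 7*j)
1/(-22601 + z(N, I(-7, 8))) = 1/(-22601 + 7*75) = 1/(-22601 + 525) = 1/(-22076) = -1/22076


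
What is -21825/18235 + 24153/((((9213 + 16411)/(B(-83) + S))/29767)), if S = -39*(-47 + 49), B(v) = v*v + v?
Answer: 2205148824754482/11681341 ≈ 1.8878e+8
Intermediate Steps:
B(v) = v + v² (B(v) = v² + v = v + v²)
S = -78 (S = -39*2 = -78)
-21825/18235 + 24153/((((9213 + 16411)/(B(-83) + S))/29767)) = -21825/18235 + 24153/((((9213 + 16411)/(-83*(1 - 83) - 78))/29767)) = -21825*1/18235 + 24153/(((25624/(-83*(-82) - 78))*(1/29767))) = -4365/3647 + 24153/(((25624/(6806 - 78))*(1/29767))) = -4365/3647 + 24153/(((25624/6728)*(1/29767))) = -4365/3647 + 24153/(((25624*(1/6728))*(1/29767))) = -4365/3647 + 24153/(((3203/841)*(1/29767))) = -4365/3647 + 24153/(3203/25034047) = -4365/3647 + 24153*(25034047/3203) = -4365/3647 + 604647337191/3203 = 2205148824754482/11681341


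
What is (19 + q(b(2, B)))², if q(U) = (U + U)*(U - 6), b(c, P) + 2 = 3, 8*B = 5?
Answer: 81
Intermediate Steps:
B = 5/8 (B = (⅛)*5 = 5/8 ≈ 0.62500)
b(c, P) = 1 (b(c, P) = -2 + 3 = 1)
q(U) = 2*U*(-6 + U) (q(U) = (2*U)*(-6 + U) = 2*U*(-6 + U))
(19 + q(b(2, B)))² = (19 + 2*1*(-6 + 1))² = (19 + 2*1*(-5))² = (19 - 10)² = 9² = 81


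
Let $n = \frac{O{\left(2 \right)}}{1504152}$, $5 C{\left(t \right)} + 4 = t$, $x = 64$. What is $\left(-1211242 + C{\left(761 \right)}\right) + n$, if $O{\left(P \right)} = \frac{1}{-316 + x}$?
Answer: $- \frac{2295297078695717}{1895231520} \approx -1.2111 \cdot 10^{6}$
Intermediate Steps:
$C{\left(t \right)} = - \frac{4}{5} + \frac{t}{5}$
$O{\left(P \right)} = - \frac{1}{252}$ ($O{\left(P \right)} = \frac{1}{-316 + 64} = \frac{1}{-252} = - \frac{1}{252}$)
$n = - \frac{1}{379046304}$ ($n = - \frac{1}{252 \cdot 1504152} = \left(- \frac{1}{252}\right) \frac{1}{1504152} = - \frac{1}{379046304} \approx -2.6382 \cdot 10^{-9}$)
$\left(-1211242 + C{\left(761 \right)}\right) + n = \left(-1211242 + \left(- \frac{4}{5} + \frac{1}{5} \cdot 761\right)\right) - \frac{1}{379046304} = \left(-1211242 + \left(- \frac{4}{5} + \frac{761}{5}\right)\right) - \frac{1}{379046304} = \left(-1211242 + \frac{757}{5}\right) - \frac{1}{379046304} = - \frac{6055453}{5} - \frac{1}{379046304} = - \frac{2295297078695717}{1895231520}$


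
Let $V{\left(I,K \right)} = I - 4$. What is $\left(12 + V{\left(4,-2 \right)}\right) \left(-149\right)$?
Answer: $-1788$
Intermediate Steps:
$V{\left(I,K \right)} = -4 + I$
$\left(12 + V{\left(4,-2 \right)}\right) \left(-149\right) = \left(12 + \left(-4 + 4\right)\right) \left(-149\right) = \left(12 + 0\right) \left(-149\right) = 12 \left(-149\right) = -1788$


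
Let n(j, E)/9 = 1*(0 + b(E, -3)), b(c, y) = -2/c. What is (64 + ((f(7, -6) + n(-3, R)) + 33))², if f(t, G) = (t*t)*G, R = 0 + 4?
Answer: 162409/4 ≈ 40602.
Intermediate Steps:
R = 4
f(t, G) = G*t² (f(t, G) = t²*G = G*t²)
n(j, E) = -18/E (n(j, E) = 9*(1*(0 - 2/E)) = 9*(1*(-2/E)) = 9*(-2/E) = -18/E)
(64 + ((f(7, -6) + n(-3, R)) + 33))² = (64 + ((-6*7² - 18/4) + 33))² = (64 + ((-6*49 - 18*¼) + 33))² = (64 + ((-294 - 9/2) + 33))² = (64 + (-597/2 + 33))² = (64 - 531/2)² = (-403/2)² = 162409/4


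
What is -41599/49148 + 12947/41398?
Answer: -542898123/1017314452 ≈ -0.53366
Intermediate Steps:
-41599/49148 + 12947/41398 = -542898123/1017314452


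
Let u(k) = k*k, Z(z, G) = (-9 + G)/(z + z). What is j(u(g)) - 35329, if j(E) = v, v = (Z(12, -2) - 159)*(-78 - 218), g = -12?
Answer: 35612/3 ≈ 11871.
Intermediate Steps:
Z(z, G) = (-9 + G)/(2*z) (Z(z, G) = (-9 + G)/((2*z)) = (-9 + G)*(1/(2*z)) = (-9 + G)/(2*z))
u(k) = k**2
v = 141599/3 (v = ((1/2)*(-9 - 2)/12 - 159)*(-78 - 218) = ((1/2)*(1/12)*(-11) - 159)*(-296) = (-11/24 - 159)*(-296) = -3827/24*(-296) = 141599/3 ≈ 47200.)
j(E) = 141599/3
j(u(g)) - 35329 = 141599/3 - 35329 = 35612/3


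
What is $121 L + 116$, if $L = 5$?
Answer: $721$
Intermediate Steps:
$121 L + 116 = 121 \cdot 5 + 116 = 605 + 116 = 721$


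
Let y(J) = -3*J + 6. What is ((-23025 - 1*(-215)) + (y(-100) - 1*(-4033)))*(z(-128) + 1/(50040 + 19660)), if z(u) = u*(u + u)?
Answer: -42186463660071/69700 ≈ -6.0526e+8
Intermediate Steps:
y(J) = 6 - 3*J
z(u) = 2*u**2 (z(u) = u*(2*u) = 2*u**2)
((-23025 - 1*(-215)) + (y(-100) - 1*(-4033)))*(z(-128) + 1/(50040 + 19660)) = ((-23025 - 1*(-215)) + ((6 - 3*(-100)) - 1*(-4033)))*(2*(-128)**2 + 1/(50040 + 19660)) = ((-23025 + 215) + ((6 + 300) + 4033))*(2*16384 + 1/69700) = (-22810 + (306 + 4033))*(32768 + 1/69700) = (-22810 + 4339)*(2283929601/69700) = -18471*2283929601/69700 = -42186463660071/69700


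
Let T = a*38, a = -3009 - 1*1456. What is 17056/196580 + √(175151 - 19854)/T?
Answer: 4264/49145 - √155297/169670 ≈ 0.084441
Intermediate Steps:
a = -4465 (a = -3009 - 1456 = -4465)
T = -169670 (T = -4465*38 = -169670)
17056/196580 + √(175151 - 19854)/T = 17056/196580 + √(175151 - 19854)/(-169670) = 17056*(1/196580) + √155297*(-1/169670) = 4264/49145 - √155297/169670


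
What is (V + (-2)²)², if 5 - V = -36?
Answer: 2025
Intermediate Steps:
V = 41 (V = 5 - 1*(-36) = 5 + 36 = 41)
(V + (-2)²)² = (41 + (-2)²)² = (41 + 4)² = 45² = 2025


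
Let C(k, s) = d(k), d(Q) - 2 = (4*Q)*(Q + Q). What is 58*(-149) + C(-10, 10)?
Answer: -7840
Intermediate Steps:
d(Q) = 2 + 8*Q² (d(Q) = 2 + (4*Q)*(Q + Q) = 2 + (4*Q)*(2*Q) = 2 + 8*Q²)
C(k, s) = 2 + 8*k²
58*(-149) + C(-10, 10) = 58*(-149) + (2 + 8*(-10)²) = -8642 + (2 + 8*100) = -8642 + (2 + 800) = -8642 + 802 = -7840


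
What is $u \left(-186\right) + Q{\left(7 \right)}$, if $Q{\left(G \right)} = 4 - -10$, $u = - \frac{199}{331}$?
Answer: $\frac{41648}{331} \approx 125.82$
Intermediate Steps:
$u = - \frac{199}{331}$ ($u = \left(-199\right) \frac{1}{331} = - \frac{199}{331} \approx -0.60121$)
$Q{\left(G \right)} = 14$ ($Q{\left(G \right)} = 4 + 10 = 14$)
$u \left(-186\right) + Q{\left(7 \right)} = \left(- \frac{199}{331}\right) \left(-186\right) + 14 = \frac{37014}{331} + 14 = \frac{41648}{331}$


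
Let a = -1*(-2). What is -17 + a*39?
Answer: 61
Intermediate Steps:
a = 2
-17 + a*39 = -17 + 2*39 = -17 + 78 = 61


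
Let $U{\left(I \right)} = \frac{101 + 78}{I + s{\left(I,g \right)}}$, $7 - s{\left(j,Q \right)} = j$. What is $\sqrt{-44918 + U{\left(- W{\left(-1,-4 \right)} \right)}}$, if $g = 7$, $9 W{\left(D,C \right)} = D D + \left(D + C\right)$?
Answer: $\frac{31 i \sqrt{2289}}{7} \approx 211.88 i$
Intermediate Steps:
$W{\left(D,C \right)} = \frac{C}{9} + \frac{D}{9} + \frac{D^{2}}{9}$ ($W{\left(D,C \right)} = \frac{D D + \left(D + C\right)}{9} = \frac{D^{2} + \left(C + D\right)}{9} = \frac{C + D + D^{2}}{9} = \frac{C}{9} + \frac{D}{9} + \frac{D^{2}}{9}$)
$s{\left(j,Q \right)} = 7 - j$
$U{\left(I \right)} = \frac{179}{7}$ ($U{\left(I \right)} = \frac{101 + 78}{I - \left(-7 + I\right)} = \frac{179}{7}$)
$\sqrt{-44918 + U{\left(- W{\left(-1,-4 \right)} \right)}} = \sqrt{-44918 + \frac{179}{7}} = \sqrt{- \frac{314247}{7}} = \frac{31 i \sqrt{2289}}{7}$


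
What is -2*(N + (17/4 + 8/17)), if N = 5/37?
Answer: -12217/1258 ≈ -9.7114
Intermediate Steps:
N = 5/37 (N = 5*(1/37) = 5/37 ≈ 0.13514)
-2*(N + (17/4 + 8/17)) = -2*(5/37 + (17/4 + 8/17)) = -2*(5/37 + 321/68) = -2*12217/2516 = -12217/1258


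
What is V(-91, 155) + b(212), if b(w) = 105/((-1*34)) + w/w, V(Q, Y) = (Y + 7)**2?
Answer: 892225/34 ≈ 26242.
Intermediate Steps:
V(Q, Y) = (7 + Y)**2
b(w) = -71/34 (b(w) = 105/(-34) + 1 = 105*(-1/34) + 1 = -105/34 + 1 = -71/34)
V(-91, 155) + b(212) = (7 + 155)**2 - 71/34 = 162**2 - 71/34 = 26244 - 71/34 = 892225/34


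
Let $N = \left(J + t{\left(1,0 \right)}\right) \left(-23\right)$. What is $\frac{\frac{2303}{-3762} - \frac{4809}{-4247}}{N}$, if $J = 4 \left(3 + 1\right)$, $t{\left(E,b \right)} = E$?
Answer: $- \frac{8310617}{6247090674} \approx -0.0013303$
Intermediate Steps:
$J = 16$ ($J = 4 \cdot 4 = 16$)
$N = -391$ ($N = \left(16 + 1\right) \left(-23\right) = 17 \left(-23\right) = -391$)
$\frac{\frac{2303}{-3762} - \frac{4809}{-4247}}{N} = \frac{\frac{2303}{-3762} - \frac{4809}{-4247}}{-391} = \left(2303 \left(- \frac{1}{3762}\right) - - \frac{4809}{4247}\right) \left(- \frac{1}{391}\right) = \left(- \frac{2303}{3762} + \frac{4809}{4247}\right) \left(- \frac{1}{391}\right) = \frac{8310617}{15977214} \left(- \frac{1}{391}\right) = - \frac{8310617}{6247090674}$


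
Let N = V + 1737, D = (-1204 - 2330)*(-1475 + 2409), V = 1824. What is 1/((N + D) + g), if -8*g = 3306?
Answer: -4/13190433 ≈ -3.0325e-7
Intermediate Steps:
D = -3300756 (D = -3534*934 = -3300756)
N = 3561 (N = 1824 + 1737 = 3561)
g = -1653/4 (g = -⅛*3306 = -1653/4 ≈ -413.25)
1/((N + D) + g) = 1/((3561 - 3300756) - 1653/4) = 1/(-3297195 - 1653/4) = 1/(-13190433/4) = -4/13190433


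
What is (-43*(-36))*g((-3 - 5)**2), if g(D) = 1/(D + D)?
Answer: 387/32 ≈ 12.094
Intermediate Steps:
g(D) = 1/(2*D)
(-43*(-36))*g((-3 - 5)**2) = (-43*(-36))*(1/(2*((-3 - 5)**2))) = 1548*(1/(2*((-8)**2))) = 1548*((1/2)/64) = 1548*((1/2)*(1/64)) = 1548*(1/128) = 387/32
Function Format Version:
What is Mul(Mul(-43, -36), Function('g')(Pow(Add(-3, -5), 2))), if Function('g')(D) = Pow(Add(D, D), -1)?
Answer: Rational(387, 32) ≈ 12.094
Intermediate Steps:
Function('g')(D) = Mul(Rational(1, 2), Pow(D, -1)) (Function('g')(D) = Pow(Mul(2, D), -1) = Mul(Rational(1, 2), Pow(D, -1)))
Mul(Mul(-43, -36), Function('g')(Pow(Add(-3, -5), 2))) = Mul(Mul(-43, -36), Mul(Rational(1, 2), Pow(Pow(Add(-3, -5), 2), -1))) = Mul(1548, Mul(Rational(1, 2), Pow(Pow(-8, 2), -1))) = Mul(1548, Mul(Rational(1, 2), Pow(64, -1))) = Mul(1548, Mul(Rational(1, 2), Rational(1, 64))) = Mul(1548, Rational(1, 128)) = Rational(387, 32)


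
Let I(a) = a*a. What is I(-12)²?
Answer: 20736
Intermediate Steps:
I(a) = a²
I(-12)² = ((-12)²)² = 144² = 20736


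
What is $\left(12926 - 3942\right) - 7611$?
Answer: $1373$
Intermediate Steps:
$\left(12926 - 3942\right) - 7611 = 8984 - 7611 = 1373$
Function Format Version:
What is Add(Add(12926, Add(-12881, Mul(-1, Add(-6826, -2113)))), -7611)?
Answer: 1373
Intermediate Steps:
Add(Add(12926, Add(-12881, Mul(-1, Add(-6826, -2113)))), -7611) = Add(Add(12926, Add(-12881, Mul(-1, -8939))), -7611) = Add(Add(12926, Add(-12881, 8939)), -7611) = Add(Add(12926, -3942), -7611) = Add(8984, -7611) = 1373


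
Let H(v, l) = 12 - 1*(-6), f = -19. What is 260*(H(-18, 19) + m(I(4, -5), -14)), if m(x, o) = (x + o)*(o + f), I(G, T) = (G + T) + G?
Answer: 99060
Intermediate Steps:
I(G, T) = T + 2*G
H(v, l) = 18 (H(v, l) = 12 + 6 = 18)
m(x, o) = (-19 + o)*(o + x) (m(x, o) = (x + o)*(o - 19) = (o + x)*(-19 + o) = (-19 + o)*(o + x))
260*(H(-18, 19) + m(I(4, -5), -14)) = 260*(18 + ((-14)² - 19*(-14) - 19*(-5 + 2*4) - 14*(-5 + 2*4))) = 260*(18 + (196 + 266 - 19*(-5 + 8) - 14*(-5 + 8))) = 260*(18 + (196 + 266 - 19*3 - 14*3)) = 260*(18 + (196 + 266 - 57 - 42)) = 260*(18 + 363) = 260*381 = 99060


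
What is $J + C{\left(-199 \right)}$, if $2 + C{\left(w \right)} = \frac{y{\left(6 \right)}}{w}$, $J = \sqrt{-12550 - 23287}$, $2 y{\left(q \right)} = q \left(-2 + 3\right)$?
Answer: $- \frac{401}{199} + i \sqrt{35837} \approx -2.0151 + 189.31 i$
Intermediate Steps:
$y{\left(q \right)} = \frac{q}{2}$ ($y{\left(q \right)} = \frac{q \left(-2 + 3\right)}{2} = \frac{q 1}{2} = \frac{q}{2}$)
$J = i \sqrt{35837}$ ($J = \sqrt{-35837} = i \sqrt{35837} \approx 189.31 i$)
$C{\left(w \right)} = -2 + \frac{3}{w}$ ($C{\left(w \right)} = -2 + \frac{\frac{1}{2} \cdot 6}{w} = -2 + \frac{3}{w}$)
$J + C{\left(-199 \right)} = i \sqrt{35837} - \left(2 - \frac{3}{-199}\right) = i \sqrt{35837} + \left(-2 + 3 \left(- \frac{1}{199}\right)\right) = i \sqrt{35837} - \frac{401}{199} = - \frac{401}{199} + i \sqrt{35837}$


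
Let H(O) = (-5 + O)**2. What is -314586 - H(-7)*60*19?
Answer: -478746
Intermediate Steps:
-314586 - H(-7)*60*19 = -314586 - (-5 - 7)**2*60*19 = -314586 - (-12)**2*60*19 = -314586 - 144*60*19 = -314586 - 8640*19 = -314586 - 1*164160 = -314586 - 164160 = -478746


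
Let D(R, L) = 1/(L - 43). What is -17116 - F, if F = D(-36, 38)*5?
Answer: -17115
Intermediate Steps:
D(R, L) = 1/(-43 + L)
F = -1 (F = 5/(-43 + 38) = 5/(-5) = -1/5*5 = -1)
-17116 - F = -17116 - 1*(-1) = -17116 + 1 = -17115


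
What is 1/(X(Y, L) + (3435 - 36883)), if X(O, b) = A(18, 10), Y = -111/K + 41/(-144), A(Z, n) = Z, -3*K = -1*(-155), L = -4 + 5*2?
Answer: -1/33430 ≈ -2.9913e-5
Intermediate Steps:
L = 6 (L = -4 + 10 = 6)
K = -155/3 (K = -(-1)*(-155)/3 = -⅓*155 = -155/3 ≈ -51.667)
Y = 41597/22320 (Y = -111/(-155/3) + 41/(-144) = -111*(-3/155) + 41*(-1/144) = 333/155 - 41/144 = 41597/22320 ≈ 1.8637)
X(O, b) = 18
1/(X(Y, L) + (3435 - 36883)) = 1/(18 + (3435 - 36883)) = 1/(18 - 33448) = 1/(-33430) = -1/33430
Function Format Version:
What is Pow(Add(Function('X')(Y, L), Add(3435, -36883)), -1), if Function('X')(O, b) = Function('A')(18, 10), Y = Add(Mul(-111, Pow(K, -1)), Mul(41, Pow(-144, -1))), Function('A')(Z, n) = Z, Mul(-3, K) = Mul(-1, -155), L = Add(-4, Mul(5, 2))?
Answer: Rational(-1, 33430) ≈ -2.9913e-5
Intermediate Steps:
L = 6 (L = Add(-4, 10) = 6)
K = Rational(-155, 3) (K = Mul(Rational(-1, 3), Mul(-1, -155)) = Mul(Rational(-1, 3), 155) = Rational(-155, 3) ≈ -51.667)
Y = Rational(41597, 22320) (Y = Add(Mul(-111, Pow(Rational(-155, 3), -1)), Mul(41, Pow(-144, -1))) = Add(Mul(-111, Rational(-3, 155)), Mul(41, Rational(-1, 144))) = Add(Rational(333, 155), Rational(-41, 144)) = Rational(41597, 22320) ≈ 1.8637)
Function('X')(O, b) = 18
Pow(Add(Function('X')(Y, L), Add(3435, -36883)), -1) = Pow(Add(18, Add(3435, -36883)), -1) = Pow(Add(18, -33448), -1) = Pow(-33430, -1) = Rational(-1, 33430)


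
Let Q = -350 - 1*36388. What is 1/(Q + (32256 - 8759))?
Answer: -1/13241 ≈ -7.5523e-5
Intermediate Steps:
Q = -36738 (Q = -350 - 36388 = -36738)
1/(Q + (32256 - 8759)) = 1/(-36738 + (32256 - 8759)) = 1/(-36738 + 23497) = 1/(-13241) = -1/13241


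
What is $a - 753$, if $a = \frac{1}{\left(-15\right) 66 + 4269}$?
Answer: $- \frac{2469086}{3279} \approx -753.0$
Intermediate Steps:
$a = \frac{1}{3279}$ ($a = \frac{1}{-990 + 4269} = \frac{1}{3279} \approx 0.00030497$)
$a - 753 = \frac{1}{3279} - 753 = - \frac{2469086}{3279}$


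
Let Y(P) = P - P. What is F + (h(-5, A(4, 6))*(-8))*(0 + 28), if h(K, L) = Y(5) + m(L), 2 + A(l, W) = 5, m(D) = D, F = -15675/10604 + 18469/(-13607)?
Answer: -804719777/1192468 ≈ -674.84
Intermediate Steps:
F = -3381281/1192468 (F = -15675*1/10604 + 18469*(-1/13607) = -1425/964 - 1679/1237 = -3381281/1192468 ≈ -2.8355)
A(l, W) = 3 (A(l, W) = -2 + 5 = 3)
Y(P) = 0
h(K, L) = L (h(K, L) = 0 + L = L)
F + (h(-5, A(4, 6))*(-8))*(0 + 28) = -3381281/1192468 + (3*(-8))*(0 + 28) = -3381281/1192468 - 24*28 = -3381281/1192468 - 672 = -804719777/1192468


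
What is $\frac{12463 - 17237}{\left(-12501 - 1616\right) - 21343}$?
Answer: $\frac{2387}{17730} \approx 0.13463$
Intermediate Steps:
$\frac{12463 - 17237}{\left(-12501 - 1616\right) - 21343} = - \frac{4774}{-14117 - 21343} = - \frac{4774}{-35460} = \left(-4774\right) \left(- \frac{1}{35460}\right) = \frac{2387}{17730}$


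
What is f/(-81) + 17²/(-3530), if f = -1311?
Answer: 1534807/95310 ≈ 16.103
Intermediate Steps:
f/(-81) + 17²/(-3530) = -1311/(-81) + 17²/(-3530) = -1311*(-1/81) + 289*(-1/3530) = 437/27 - 289/3530 = 1534807/95310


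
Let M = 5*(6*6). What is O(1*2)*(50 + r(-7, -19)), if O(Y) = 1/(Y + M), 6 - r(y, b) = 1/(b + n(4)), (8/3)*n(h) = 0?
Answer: 1065/3458 ≈ 0.30798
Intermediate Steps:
n(h) = 0 (n(h) = (3/8)*0 = 0)
r(y, b) = 6 - 1/b (r(y, b) = 6 - 1/(b + 0) = 6 - 1/b)
M = 180 (M = 5*36 = 180)
O(Y) = 1/(180 + Y) (O(Y) = 1/(Y + 180) = 1/(180 + Y))
O(1*2)*(50 + r(-7, -19)) = (50 + (6 - 1/(-19)))/(180 + 1*2) = (50 + (6 - 1*(-1/19)))/(180 + 2) = (50 + (6 + 1/19))/182 = (50 + 115/19)/182 = (1/182)*(1065/19) = 1065/3458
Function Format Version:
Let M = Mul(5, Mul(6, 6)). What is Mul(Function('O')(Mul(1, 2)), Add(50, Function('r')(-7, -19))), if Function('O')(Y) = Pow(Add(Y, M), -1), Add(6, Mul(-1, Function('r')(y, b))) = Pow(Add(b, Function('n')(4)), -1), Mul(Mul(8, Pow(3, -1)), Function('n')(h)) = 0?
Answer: Rational(1065, 3458) ≈ 0.30798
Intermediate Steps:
Function('n')(h) = 0 (Function('n')(h) = Mul(Rational(3, 8), 0) = 0)
Function('r')(y, b) = Add(6, Mul(-1, Pow(b, -1))) (Function('r')(y, b) = Add(6, Mul(-1, Pow(Add(b, 0), -1))) = Add(6, Mul(-1, Pow(b, -1))))
M = 180 (M = Mul(5, 36) = 180)
Function('O')(Y) = Pow(Add(180, Y), -1) (Function('O')(Y) = Pow(Add(Y, 180), -1) = Pow(Add(180, Y), -1))
Mul(Function('O')(Mul(1, 2)), Add(50, Function('r')(-7, -19))) = Mul(Pow(Add(180, Mul(1, 2)), -1), Add(50, Add(6, Mul(-1, Pow(-19, -1))))) = Mul(Pow(Add(180, 2), -1), Add(50, Add(6, Mul(-1, Rational(-1, 19))))) = Mul(Pow(182, -1), Add(50, Add(6, Rational(1, 19)))) = Mul(Rational(1, 182), Add(50, Rational(115, 19))) = Mul(Rational(1, 182), Rational(1065, 19)) = Rational(1065, 3458)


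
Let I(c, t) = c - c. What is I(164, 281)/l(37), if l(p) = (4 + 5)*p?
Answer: 0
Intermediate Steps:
l(p) = 9*p
I(c, t) = 0
I(164, 281)/l(37) = 0/((9*37)) = 0/333 = 0*(1/333) = 0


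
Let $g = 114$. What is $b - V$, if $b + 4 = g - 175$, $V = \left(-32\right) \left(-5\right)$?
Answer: $-225$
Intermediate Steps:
$V = 160$
$b = -65$ ($b = -4 + \left(114 - 175\right) = -4 - 61 = -65$)
$b - V = -65 - 160 = -225$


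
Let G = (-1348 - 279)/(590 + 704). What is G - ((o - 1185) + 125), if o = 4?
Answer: 1364837/1294 ≈ 1054.7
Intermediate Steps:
G = -1627/1294 ≈ -1.2573
G - ((o - 1185) + 125) = -1627/1294 - ((4 - 1185) + 125) = -1627/1294 - (-1181 + 125) = -1627/1294 - 1*(-1056) = -1627/1294 + 1056 = 1364837/1294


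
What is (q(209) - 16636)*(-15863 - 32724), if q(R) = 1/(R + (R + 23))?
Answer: 50922472975/63 ≈ 8.0829e+8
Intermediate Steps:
q(R) = 1/(23 + 2*R) (q(R) = 1/(R + (23 + R)) = 1/(23 + 2*R))
(q(209) - 16636)*(-15863 - 32724) = (1/(23 + 2*209) - 16636)*(-15863 - 32724) = (1/(23 + 418) - 16636)*(-48587) = (1/441 - 16636)*(-48587) = -7336475/441*(-48587) = 50922472975/63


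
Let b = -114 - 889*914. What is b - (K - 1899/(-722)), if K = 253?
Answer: -586925085/722 ≈ -8.1292e+5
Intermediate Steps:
b = -812660 (b = -114 - 812546 = -812660)
b - (K - 1899/(-722)) = -812660 - (253 - 1899/(-722)) = -812660 - (253 - 1899*(-1)/722) = -812660 - (253 - 211*(-9/722)) = -812660 - (253 + 1899/722) = -812660 - 1*184565/722 = -812660 - 184565/722 = -586925085/722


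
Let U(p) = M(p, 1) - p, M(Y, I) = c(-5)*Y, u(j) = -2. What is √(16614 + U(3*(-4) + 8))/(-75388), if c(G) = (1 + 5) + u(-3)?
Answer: -√16602/75388 ≈ -0.0017091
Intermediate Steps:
c(G) = 4 (c(G) = (1 + 5) - 2 = 6 - 2 = 4)
M(Y, I) = 4*Y
U(p) = 3*p (U(p) = 4*p - p = 3*p)
√(16614 + U(3*(-4) + 8))/(-75388) = √(16614 + 3*(3*(-4) + 8))/(-75388) = √(16614 + 3*(-12 + 8))*(-1/75388) = √(16614 + 3*(-4))*(-1/75388) = √(16614 - 12)*(-1/75388) = √16602*(-1/75388) = -√16602/75388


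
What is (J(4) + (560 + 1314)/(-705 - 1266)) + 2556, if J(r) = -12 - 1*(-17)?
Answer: 5045857/1971 ≈ 2560.1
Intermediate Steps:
J(r) = 5 (J(r) = -12 + 17 = 5)
(J(4) + (560 + 1314)/(-705 - 1266)) + 2556 = (5 + (560 + 1314)/(-705 - 1266)) + 2556 = (5 + 1874/(-1971)) + 2556 = (5 + 1874*(-1/1971)) + 2556 = (5 - 1874/1971) + 2556 = 7981/1971 + 2556 = 5045857/1971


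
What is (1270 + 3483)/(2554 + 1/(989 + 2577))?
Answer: 16949198/9107565 ≈ 1.8610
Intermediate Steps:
(1270 + 3483)/(2554 + 1/(989 + 2577)) = 4753/(2554 + 1/3566) = 4753/(9107565/3566) = 4753*(3566/9107565) = 16949198/9107565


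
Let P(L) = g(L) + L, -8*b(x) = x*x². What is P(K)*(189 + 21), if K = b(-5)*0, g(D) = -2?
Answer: -420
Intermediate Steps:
b(x) = -x³/8 (b(x) = -x*x²/8 = -x³/8)
K = 0 (K = -⅛*(-5)³*0 = -⅛*(-125)*0 = (125/8)*0 = 0)
P(L) = -2 + L
P(K)*(189 + 21) = (-2 + 0)*(189 + 21) = -2*210 = -420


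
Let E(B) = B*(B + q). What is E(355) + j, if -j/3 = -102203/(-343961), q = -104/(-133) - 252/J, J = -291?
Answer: 561820505800116/4437440861 ≈ 1.2661e+5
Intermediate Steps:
q = 21260/12901 (q = -104/(-133) - 252/(-291) = -104*(-1/133) - 252*(-1/291) = 104/133 + 84/97 = 21260/12901 ≈ 1.6479)
E(B) = B*(21260/12901 + B) (E(B) = B*(B + 21260/12901) = B*(21260/12901 + B))
j = -306609/343961 (j = -(-306609)/(-343961) = -(-306609)*(-1)/343961 = -3*102203/343961 = -306609/343961 ≈ -0.89141)
E(355) + j = (1/12901)*355*(21260 + 12901*355) - 306609/343961 = (1/12901)*355*(21260 + 4579855) - 306609/343961 = (1/12901)*355*4601115 - 306609/343961 = 1633395825/12901 - 306609/343961 = 561820505800116/4437440861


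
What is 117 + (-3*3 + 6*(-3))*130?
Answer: -3393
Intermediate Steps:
117 + (-3*3 + 6*(-3))*130 = 117 + (-9 - 18)*130 = 117 - 27*130 = 117 - 3510 = -3393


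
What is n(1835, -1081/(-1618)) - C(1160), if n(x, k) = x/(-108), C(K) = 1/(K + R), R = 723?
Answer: -3455413/203364 ≈ -16.991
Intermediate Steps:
C(K) = 1/(723 + K) (C(K) = 1/(K + 723) = 1/(723 + K))
n(x, k) = -x/108 (n(x, k) = x*(-1/108) = -x/108)
n(1835, -1081/(-1618)) - C(1160) = -1/108*1835 - 1/(723 + 1160) = -1835/108 - 1/1883 = -3455413/203364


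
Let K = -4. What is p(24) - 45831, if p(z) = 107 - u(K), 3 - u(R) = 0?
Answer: -45727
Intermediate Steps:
u(R) = 3 (u(R) = 3 - 1*0 = 3 + 0 = 3)
p(z) = 104 (p(z) = 107 - 1*3 = 107 - 3 = 104)
p(24) - 45831 = 104 - 45831 = -45727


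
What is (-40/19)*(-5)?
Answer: 200/19 ≈ 10.526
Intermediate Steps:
(-40/19)*(-5) = ((1/19)*(-40))*(-5) = -40/19*(-5) = 200/19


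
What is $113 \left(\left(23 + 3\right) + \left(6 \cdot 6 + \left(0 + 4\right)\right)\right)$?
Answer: $7458$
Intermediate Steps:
$113 \left(\left(23 + 3\right) + \left(6 \cdot 6 + \left(0 + 4\right)\right)\right) = 113 \left(26 + \left(36 + 4\right)\right) = 113 \left(26 + 40\right) = 113 \cdot 66 = 7458$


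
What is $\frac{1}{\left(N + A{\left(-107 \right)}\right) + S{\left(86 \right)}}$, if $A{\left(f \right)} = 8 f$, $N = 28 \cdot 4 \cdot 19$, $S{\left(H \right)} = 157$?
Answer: $\frac{1}{1429} \approx 0.00069979$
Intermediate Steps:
$N = 2128$ ($N = 112 \cdot 19 = 2128$)
$\frac{1}{\left(N + A{\left(-107 \right)}\right) + S{\left(86 \right)}} = \frac{1}{\left(2128 + 8 \left(-107\right)\right) + 157} = \frac{1}{\left(2128 - 856\right) + 157} = \frac{1}{1272 + 157} = \frac{1}{1429}$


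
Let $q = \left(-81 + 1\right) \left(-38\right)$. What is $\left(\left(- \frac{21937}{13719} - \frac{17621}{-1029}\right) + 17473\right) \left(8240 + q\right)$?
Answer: $\frac{309426576584080}{1568539} \approx 1.9727 \cdot 10^{8}$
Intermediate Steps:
$q = 3040$ ($q = \left(-80\right) \left(-38\right) = 3040$)
$\left(\left(- \frac{21937}{13719} - \frac{17621}{-1029}\right) + 17473\right) \left(8240 + q\right) = \left(\left(- \frac{21937}{13719} - \frac{17621}{-1029}\right) + 17473\right) \left(8240 + 3040\right) = \left(\left(\left(-21937\right) \frac{1}{13719} - - \frac{17621}{1029}\right) + 17473\right) 11280 = \left(\left(- \frac{21937}{13719} + \frac{17621}{1029}\right) + 17473\right) 11280 = \left(\frac{73056442}{4705617} + 17473\right) 11280 = \frac{82294302283}{4705617} \cdot 11280 = \frac{309426576584080}{1568539}$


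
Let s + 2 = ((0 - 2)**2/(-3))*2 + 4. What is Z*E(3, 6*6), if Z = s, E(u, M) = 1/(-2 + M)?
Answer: -1/51 ≈ -0.019608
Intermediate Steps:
s = -2/3 (s = -2 + (((0 - 2)**2/(-3))*2 + 4) = -2 + (((-2)**2*(-1/3))*2 + 4) = -2 + ((4*(-1/3))*2 + 4) = -2 + (-4/3*2 + 4) = -2 + (-8/3 + 4) = -2 + 4/3 = -2/3 ≈ -0.66667)
Z = -2/3 ≈ -0.66667
Z*E(3, 6*6) = -2/(3*(-2 + 6*6)) = -2/(3*(-2 + 36)) = -2/3/34 = -2/3*1/34 = -1/51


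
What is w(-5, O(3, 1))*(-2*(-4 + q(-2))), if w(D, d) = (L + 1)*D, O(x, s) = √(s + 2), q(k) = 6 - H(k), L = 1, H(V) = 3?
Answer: -20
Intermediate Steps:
q(k) = 3 (q(k) = 6 - 1*3 = 6 - 3 = 3)
O(x, s) = √(2 + s)
w(D, d) = 2*D (w(D, d) = (1 + 1)*D = 2*D)
w(-5, O(3, 1))*(-2*(-4 + q(-2))) = (2*(-5))*(-2*(-4 + 3)) = -(-20)*(-1) = -10*2 = -20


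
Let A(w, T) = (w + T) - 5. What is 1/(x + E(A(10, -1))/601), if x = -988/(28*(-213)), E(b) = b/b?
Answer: 896091/149938 ≈ 5.9764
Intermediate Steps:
A(w, T) = -5 + T + w (A(w, T) = (T + w) - 5 = -5 + T + w)
E(b) = 1
x = 247/1491 (x = -988/(-5964) = -988*(-1/5964) = 247/1491 ≈ 0.16566)
1/(x + E(A(10, -1))/601) = 1/(247/1491 + 1/601) = 1/(149938/896091) = 896091/149938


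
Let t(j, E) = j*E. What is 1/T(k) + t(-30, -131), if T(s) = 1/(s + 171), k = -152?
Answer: 3949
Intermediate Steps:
t(j, E) = E*j
T(s) = 1/(171 + s)
1/T(k) + t(-30, -131) = 1/(1/(171 - 152)) - 131*(-30) = 1/(1/19) + 3930 = 19 + 3930 = 3949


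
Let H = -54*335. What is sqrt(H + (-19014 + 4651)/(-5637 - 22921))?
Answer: I*sqrt(14753058716206)/28558 ≈ 134.5*I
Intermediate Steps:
H = -18090
sqrt(H + (-19014 + 4651)/(-5637 - 22921)) = sqrt(-18090 + (-19014 + 4651)/(-5637 - 22921)) = sqrt(-18090 - 14363/(-28558)) = sqrt(-18090 - 14363*(-1/28558)) = sqrt(-18090 + 14363/28558) = sqrt(-516599857/28558) = I*sqrt(14753058716206)/28558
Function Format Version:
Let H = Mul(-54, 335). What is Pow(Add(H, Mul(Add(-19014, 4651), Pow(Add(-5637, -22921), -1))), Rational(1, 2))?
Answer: Mul(Rational(1, 28558), I, Pow(14753058716206, Rational(1, 2))) ≈ Mul(134.50, I)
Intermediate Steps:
H = -18090
Pow(Add(H, Mul(Add(-19014, 4651), Pow(Add(-5637, -22921), -1))), Rational(1, 2)) = Pow(Add(-18090, Mul(Add(-19014, 4651), Pow(Add(-5637, -22921), -1))), Rational(1, 2)) = Pow(Add(-18090, Mul(-14363, Pow(-28558, -1))), Rational(1, 2)) = Pow(Add(-18090, Mul(-14363, Rational(-1, 28558))), Rational(1, 2)) = Pow(Add(-18090, Rational(14363, 28558)), Rational(1, 2)) = Pow(Rational(-516599857, 28558), Rational(1, 2)) = Mul(Rational(1, 28558), I, Pow(14753058716206, Rational(1, 2)))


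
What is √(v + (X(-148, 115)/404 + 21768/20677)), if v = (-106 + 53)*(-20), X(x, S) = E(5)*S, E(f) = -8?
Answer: √4617657327238206/2088377 ≈ 32.539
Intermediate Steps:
X(x, S) = -8*S
v = 1060 (v = -53*(-20) = 1060)
√(v + (X(-148, 115)/404 + 21768/20677)) = √(1060 + (-8*115/404 + 21768/20677)) = √(1060 + (-920*1/404 + 21768*(1/20677))) = √(1060 + (-230/101 + 21768/20677)) = √(1060 - 2557142/2088377) = √(2211122478/2088377) = √4617657327238206/2088377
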